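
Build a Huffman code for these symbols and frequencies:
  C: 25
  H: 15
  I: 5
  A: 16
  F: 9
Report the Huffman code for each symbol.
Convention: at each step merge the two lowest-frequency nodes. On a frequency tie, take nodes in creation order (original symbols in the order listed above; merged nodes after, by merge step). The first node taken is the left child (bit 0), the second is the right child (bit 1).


Huffman tree construction:
Step 1: Merge I(5) + F(9) = 14
Step 2: Merge (I+F)(14) + H(15) = 29
Step 3: Merge A(16) + C(25) = 41
Step 4: Merge ((I+F)+H)(29) + (A+C)(41) = 70
Read each symbol's code off the tree from the root (left child = 0, right child = 1).

Codes:
  C: 11 (length 2)
  H: 01 (length 2)
  I: 000 (length 3)
  A: 10 (length 2)
  F: 001 (length 3)
Average code length: 154/70 = 2.2000 bits/symbol


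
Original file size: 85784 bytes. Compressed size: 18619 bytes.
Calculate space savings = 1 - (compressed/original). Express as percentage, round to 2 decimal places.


ratio = compressed/original = 18619/85784 = 0.217045
savings = 1 - ratio = 1 - 0.217045 = 0.782955
as a percentage: 0.782955 * 100 = 78.3%

Space savings = 1 - 18619/85784 = 78.3%


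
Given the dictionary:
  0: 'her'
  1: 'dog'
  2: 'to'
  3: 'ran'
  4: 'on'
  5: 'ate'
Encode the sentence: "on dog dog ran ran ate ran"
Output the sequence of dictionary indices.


Look up each word in the dictionary:
  'on' -> 4
  'dog' -> 1
  'dog' -> 1
  'ran' -> 3
  'ran' -> 3
  'ate' -> 5
  'ran' -> 3

Encoded: [4, 1, 1, 3, 3, 5, 3]


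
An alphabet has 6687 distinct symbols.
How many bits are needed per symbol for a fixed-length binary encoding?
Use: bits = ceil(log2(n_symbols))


log2(6687) = 12.7071
Bracket: 2^12 = 4096 < 6687 <= 2^13 = 8192
So ceil(log2(6687)) = 13

bits = ceil(log2(6687)) = ceil(12.7071) = 13 bits


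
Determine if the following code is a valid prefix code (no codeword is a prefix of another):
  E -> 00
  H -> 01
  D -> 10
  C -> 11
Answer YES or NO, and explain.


Checking each pair (does one codeword prefix another?):
  E='00' vs H='01': no prefix
  E='00' vs D='10': no prefix
  E='00' vs C='11': no prefix
  H='01' vs E='00': no prefix
  H='01' vs D='10': no prefix
  H='01' vs C='11': no prefix
  D='10' vs E='00': no prefix
  D='10' vs H='01': no prefix
  D='10' vs C='11': no prefix
  C='11' vs E='00': no prefix
  C='11' vs H='01': no prefix
  C='11' vs D='10': no prefix
No violation found over all pairs.

YES -- this is a valid prefix code. No codeword is a prefix of any other codeword.


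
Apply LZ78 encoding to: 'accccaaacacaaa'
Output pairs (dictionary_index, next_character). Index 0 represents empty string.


LZ78 encoding steps:
Dictionary: {0: ''}
Step 1: w='' (idx 0), next='a' -> output (0, 'a'), add 'a' as idx 1
Step 2: w='' (idx 0), next='c' -> output (0, 'c'), add 'c' as idx 2
Step 3: w='c' (idx 2), next='c' -> output (2, 'c'), add 'cc' as idx 3
Step 4: w='c' (idx 2), next='a' -> output (2, 'a'), add 'ca' as idx 4
Step 5: w='a' (idx 1), next='a' -> output (1, 'a'), add 'aa' as idx 5
Step 6: w='ca' (idx 4), next='c' -> output (4, 'c'), add 'cac' as idx 6
Step 7: w='aa' (idx 5), next='a' -> output (5, 'a'), add 'aaa' as idx 7


Encoded: [(0, 'a'), (0, 'c'), (2, 'c'), (2, 'a'), (1, 'a'), (4, 'c'), (5, 'a')]


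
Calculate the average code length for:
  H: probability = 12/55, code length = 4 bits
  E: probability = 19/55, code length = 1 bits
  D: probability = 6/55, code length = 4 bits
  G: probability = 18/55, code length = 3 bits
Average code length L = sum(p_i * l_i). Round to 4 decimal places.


Weighted contributions p_i * l_i:
  H: (12/55) * 4 = 48/55
  E: (19/55) * 1 = 19/55
  D: (6/55) * 4 = 24/55
  G: (18/55) * 3 = 54/55
Sum = (48 + 19 + 24 + 54)/55 = 145/55

L = 145/55 = 2.6364 bits/symbol


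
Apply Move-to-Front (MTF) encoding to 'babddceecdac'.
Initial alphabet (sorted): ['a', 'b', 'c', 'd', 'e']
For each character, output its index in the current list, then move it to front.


MTF encoding:
'b': index 1 in ['a', 'b', 'c', 'd', 'e'] -> ['b', 'a', 'c', 'd', 'e']
'a': index 1 in ['b', 'a', 'c', 'd', 'e'] -> ['a', 'b', 'c', 'd', 'e']
'b': index 1 in ['a', 'b', 'c', 'd', 'e'] -> ['b', 'a', 'c', 'd', 'e']
'd': index 3 in ['b', 'a', 'c', 'd', 'e'] -> ['d', 'b', 'a', 'c', 'e']
'd': index 0 in ['d', 'b', 'a', 'c', 'e'] -> ['d', 'b', 'a', 'c', 'e']
'c': index 3 in ['d', 'b', 'a', 'c', 'e'] -> ['c', 'd', 'b', 'a', 'e']
'e': index 4 in ['c', 'd', 'b', 'a', 'e'] -> ['e', 'c', 'd', 'b', 'a']
'e': index 0 in ['e', 'c', 'd', 'b', 'a'] -> ['e', 'c', 'd', 'b', 'a']
'c': index 1 in ['e', 'c', 'd', 'b', 'a'] -> ['c', 'e', 'd', 'b', 'a']
'd': index 2 in ['c', 'e', 'd', 'b', 'a'] -> ['d', 'c', 'e', 'b', 'a']
'a': index 4 in ['d', 'c', 'e', 'b', 'a'] -> ['a', 'd', 'c', 'e', 'b']
'c': index 2 in ['a', 'd', 'c', 'e', 'b'] -> ['c', 'a', 'd', 'e', 'b']


Output: [1, 1, 1, 3, 0, 3, 4, 0, 1, 2, 4, 2]


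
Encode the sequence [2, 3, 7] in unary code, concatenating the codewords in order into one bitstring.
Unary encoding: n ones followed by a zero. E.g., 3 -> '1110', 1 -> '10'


Encode each number as n ones followed by a terminating 0:
  2 -> 110 (3 bits)
  3 -> 1110 (4 bits)
  7 -> 11111110 (8 bits)
Total length = 3 + 4 + 8 = 15 bits.

Unary([2, 3, 7]) = 110111011111110 (15 bits)


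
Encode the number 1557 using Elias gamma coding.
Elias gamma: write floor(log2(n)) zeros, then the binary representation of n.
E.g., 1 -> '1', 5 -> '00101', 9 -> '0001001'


num_bits = floor(log2(1557)) + 1 = 11
leading_zeros = num_bits - 1 = 10
binary(1557) = 11000010101

Elias gamma(1557) = '0000000000' + '11000010101' = 000000000011000010101 (21 bits)


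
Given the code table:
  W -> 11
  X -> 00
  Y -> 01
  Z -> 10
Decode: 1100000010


Decoding:
11 -> W
00 -> X
00 -> X
00 -> X
10 -> Z


Result: WXXXZ


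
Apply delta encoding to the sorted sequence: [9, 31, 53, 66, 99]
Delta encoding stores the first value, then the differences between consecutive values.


First value: 9
Deltas:
  31 - 9 = 22
  53 - 31 = 22
  66 - 53 = 13
  99 - 66 = 33


Delta encoded: [9, 22, 22, 13, 33]


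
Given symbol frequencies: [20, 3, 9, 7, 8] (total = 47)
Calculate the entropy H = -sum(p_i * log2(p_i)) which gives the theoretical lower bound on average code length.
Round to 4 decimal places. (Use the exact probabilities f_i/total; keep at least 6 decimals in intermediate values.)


Per-symbol terms -p_i * log2(p_i) with p_i = f_i/47:
  p = 20/47 = 0.425532: log2(p) = -1.232661, -p*log2(p) = 0.524536
  p = 3/47 = 0.063830: log2(p) = -3.969626, -p*log2(p) = 0.253380
  p = 9/47 = 0.191489: log2(p) = -2.384664, -p*log2(p) = 0.456638
  p = 7/47 = 0.148936: log2(p) = -2.747234, -p*log2(p) = 0.409163
  p = 8/47 = 0.170213: log2(p) = -2.554589, -p*log2(p) = 0.434824
H = 0.524536 + 0.253380 + 0.456638 + 0.409163 + 0.434824 = 2.078541

H = 2.0785 bits/symbol


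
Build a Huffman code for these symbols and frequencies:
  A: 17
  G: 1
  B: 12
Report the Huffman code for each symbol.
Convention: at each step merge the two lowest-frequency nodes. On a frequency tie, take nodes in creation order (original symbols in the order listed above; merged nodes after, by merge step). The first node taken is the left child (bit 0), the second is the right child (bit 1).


Huffman tree construction:
Step 1: Merge G(1) + B(12) = 13
Step 2: Merge (G+B)(13) + A(17) = 30
Read each symbol's code off the tree from the root (left child = 0, right child = 1).

Codes:
  A: 1 (length 1)
  G: 00 (length 2)
  B: 01 (length 2)
Average code length: 43/30 = 1.4333 bits/symbol


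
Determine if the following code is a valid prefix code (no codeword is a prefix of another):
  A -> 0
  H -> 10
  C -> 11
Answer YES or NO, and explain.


Checking each pair (does one codeword prefix another?):
  A='0' vs H='10': no prefix
  A='0' vs C='11': no prefix
  H='10' vs A='0': no prefix
  H='10' vs C='11': no prefix
  C='11' vs A='0': no prefix
  C='11' vs H='10': no prefix
No violation found over all pairs.

YES -- this is a valid prefix code. No codeword is a prefix of any other codeword.


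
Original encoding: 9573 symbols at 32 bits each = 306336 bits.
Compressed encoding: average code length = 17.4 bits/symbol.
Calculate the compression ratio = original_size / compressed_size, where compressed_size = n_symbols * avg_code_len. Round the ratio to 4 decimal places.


original_size = n_symbols * orig_bits = 9573 * 32 = 306336 bits
compressed_size = n_symbols * avg_code_len = 9573 * 17.4 = 166570.2 bits
ratio = original_size / compressed_size = 306336 / 166570.2 = 1.8391

Compression ratio = 1.8391


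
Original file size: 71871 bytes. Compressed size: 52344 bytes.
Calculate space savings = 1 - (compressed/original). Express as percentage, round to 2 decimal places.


ratio = compressed/original = 52344/71871 = 0.728305
savings = 1 - ratio = 1 - 0.728305 = 0.271695
as a percentage: 0.271695 * 100 = 27.17%

Space savings = 1 - 52344/71871 = 27.17%


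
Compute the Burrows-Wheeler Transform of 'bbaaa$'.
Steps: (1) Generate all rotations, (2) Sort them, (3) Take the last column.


Rotations (sorted):
  0: $bbaaa -> last char: a
  1: a$bbaa -> last char: a
  2: aa$bba -> last char: a
  3: aaa$bb -> last char: b
  4: baaa$b -> last char: b
  5: bbaaa$ -> last char: $


BWT = aaabb$


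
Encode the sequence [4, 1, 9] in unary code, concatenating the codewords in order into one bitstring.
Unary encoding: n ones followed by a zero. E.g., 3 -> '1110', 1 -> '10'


Encode each number as n ones followed by a terminating 0:
  4 -> 11110 (5 bits)
  1 -> 10 (2 bits)
  9 -> 1111111110 (10 bits)
Total length = 5 + 2 + 10 = 17 bits.

Unary([4, 1, 9]) = 11110101111111110 (17 bits)


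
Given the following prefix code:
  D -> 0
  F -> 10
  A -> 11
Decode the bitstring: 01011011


Decoding step by step:
Bits 0 -> D
Bits 10 -> F
Bits 11 -> A
Bits 0 -> D
Bits 11 -> A


Decoded message: DFADA


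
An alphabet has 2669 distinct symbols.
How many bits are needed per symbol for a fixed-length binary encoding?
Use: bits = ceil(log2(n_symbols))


log2(2669) = 11.3821
Bracket: 2^11 = 2048 < 2669 <= 2^12 = 4096
So ceil(log2(2669)) = 12

bits = ceil(log2(2669)) = ceil(11.3821) = 12 bits


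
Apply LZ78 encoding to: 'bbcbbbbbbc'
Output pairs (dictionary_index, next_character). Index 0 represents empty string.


LZ78 encoding steps:
Dictionary: {0: ''}
Step 1: w='' (idx 0), next='b' -> output (0, 'b'), add 'b' as idx 1
Step 2: w='b' (idx 1), next='c' -> output (1, 'c'), add 'bc' as idx 2
Step 3: w='b' (idx 1), next='b' -> output (1, 'b'), add 'bb' as idx 3
Step 4: w='bb' (idx 3), next='b' -> output (3, 'b'), add 'bbb' as idx 4
Step 5: w='bc' (idx 2), end of input -> output (2, '')


Encoded: [(0, 'b'), (1, 'c'), (1, 'b'), (3, 'b'), (2, '')]


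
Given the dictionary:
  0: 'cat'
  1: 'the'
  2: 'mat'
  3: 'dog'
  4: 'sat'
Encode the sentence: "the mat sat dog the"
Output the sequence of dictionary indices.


Look up each word in the dictionary:
  'the' -> 1
  'mat' -> 2
  'sat' -> 4
  'dog' -> 3
  'the' -> 1

Encoded: [1, 2, 4, 3, 1]


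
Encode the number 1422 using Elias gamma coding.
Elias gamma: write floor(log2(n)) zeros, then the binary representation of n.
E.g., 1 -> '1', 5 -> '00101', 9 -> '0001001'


num_bits = floor(log2(1422)) + 1 = 11
leading_zeros = num_bits - 1 = 10
binary(1422) = 10110001110

Elias gamma(1422) = '0000000000' + '10110001110' = 000000000010110001110 (21 bits)


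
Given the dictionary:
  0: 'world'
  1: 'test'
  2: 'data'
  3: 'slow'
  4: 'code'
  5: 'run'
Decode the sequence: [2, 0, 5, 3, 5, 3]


Look up each index in the dictionary:
  2 -> 'data'
  0 -> 'world'
  5 -> 'run'
  3 -> 'slow'
  5 -> 'run'
  3 -> 'slow'

Decoded: "data world run slow run slow"


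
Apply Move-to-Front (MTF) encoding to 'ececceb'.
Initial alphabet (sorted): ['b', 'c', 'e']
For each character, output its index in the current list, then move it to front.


MTF encoding:
'e': index 2 in ['b', 'c', 'e'] -> ['e', 'b', 'c']
'c': index 2 in ['e', 'b', 'c'] -> ['c', 'e', 'b']
'e': index 1 in ['c', 'e', 'b'] -> ['e', 'c', 'b']
'c': index 1 in ['e', 'c', 'b'] -> ['c', 'e', 'b']
'c': index 0 in ['c', 'e', 'b'] -> ['c', 'e', 'b']
'e': index 1 in ['c', 'e', 'b'] -> ['e', 'c', 'b']
'b': index 2 in ['e', 'c', 'b'] -> ['b', 'e', 'c']


Output: [2, 2, 1, 1, 0, 1, 2]


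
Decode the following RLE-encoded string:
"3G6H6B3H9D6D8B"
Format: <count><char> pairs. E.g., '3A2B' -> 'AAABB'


Expanding each <count><char> pair:
  3G -> 'GGG'
  6H -> 'HHHHHH'
  6B -> 'BBBBBB'
  3H -> 'HHH'
  9D -> 'DDDDDDDDD'
  6D -> 'DDDDDD'
  8B -> 'BBBBBBBB'

Decoded = GGGHHHHHHBBBBBBHHHDDDDDDDDDDDDDDDBBBBBBBB


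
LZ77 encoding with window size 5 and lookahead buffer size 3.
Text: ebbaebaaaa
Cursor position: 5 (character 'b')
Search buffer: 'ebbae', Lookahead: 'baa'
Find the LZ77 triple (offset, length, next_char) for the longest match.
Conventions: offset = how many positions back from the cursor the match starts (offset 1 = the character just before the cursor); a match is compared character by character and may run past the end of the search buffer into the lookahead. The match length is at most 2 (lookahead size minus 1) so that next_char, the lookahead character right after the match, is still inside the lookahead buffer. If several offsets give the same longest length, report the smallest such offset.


Try each offset into the search buffer:
  offset=1 (pos 4, char 'e'): match length 0
  offset=2 (pos 3, char 'a'): match length 0
  offset=3 (pos 2, char 'b'): match length 2
  offset=4 (pos 1, char 'b'): match length 1
  offset=5 (pos 0, char 'e'): match length 0
Longest match has length 2 at offset 3.
next_char = character at position 5 + 2 = 7 -> 'a'

Best match: offset=3, length=2 (matching 'ba' starting at position 2)
LZ77 triple: (3, 2, 'a')


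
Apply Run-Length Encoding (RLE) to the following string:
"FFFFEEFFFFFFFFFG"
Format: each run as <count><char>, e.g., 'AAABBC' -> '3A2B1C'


Scanning runs left to right:
  i=0: run of 'F' x 4 -> '4F'
  i=4: run of 'E' x 2 -> '2E'
  i=6: run of 'F' x 9 -> '9F'
  i=15: run of 'G' x 1 -> '1G'

RLE = 4F2E9F1G


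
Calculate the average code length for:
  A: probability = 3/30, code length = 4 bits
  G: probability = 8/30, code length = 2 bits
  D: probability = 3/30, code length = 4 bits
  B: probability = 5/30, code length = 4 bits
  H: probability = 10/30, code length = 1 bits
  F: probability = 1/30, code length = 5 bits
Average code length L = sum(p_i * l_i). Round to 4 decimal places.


Weighted contributions p_i * l_i:
  A: (3/30) * 4 = 12/30
  G: (8/30) * 2 = 16/30
  D: (3/30) * 4 = 12/30
  B: (5/30) * 4 = 20/30
  H: (10/30) * 1 = 10/30
  F: (1/30) * 5 = 5/30
Sum = (12 + 16 + 12 + 20 + 10 + 5)/30 = 75/30

L = 75/30 = 2.5000 bits/symbol


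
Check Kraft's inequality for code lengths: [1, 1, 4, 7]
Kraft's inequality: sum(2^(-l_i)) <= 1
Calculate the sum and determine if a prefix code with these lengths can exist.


Sum = 2^(-1) + 2^(-1) + 2^(-4) + 2^(-7)
    = 0.5 + 0.5 + 0.0625 + 0.0078125
    = 137/128 = 1.0703125
Since 1.0703125 > 1, Kraft's inequality is NOT satisfied.
A prefix code with these lengths CANNOT exist.

Kraft sum = 1.0703125. Not satisfied.


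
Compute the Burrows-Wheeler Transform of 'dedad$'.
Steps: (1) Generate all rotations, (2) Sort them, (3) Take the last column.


Rotations (sorted):
  0: $dedad -> last char: d
  1: ad$ded -> last char: d
  2: d$deda -> last char: a
  3: dad$de -> last char: e
  4: dedad$ -> last char: $
  5: edad$d -> last char: d


BWT = ddae$d


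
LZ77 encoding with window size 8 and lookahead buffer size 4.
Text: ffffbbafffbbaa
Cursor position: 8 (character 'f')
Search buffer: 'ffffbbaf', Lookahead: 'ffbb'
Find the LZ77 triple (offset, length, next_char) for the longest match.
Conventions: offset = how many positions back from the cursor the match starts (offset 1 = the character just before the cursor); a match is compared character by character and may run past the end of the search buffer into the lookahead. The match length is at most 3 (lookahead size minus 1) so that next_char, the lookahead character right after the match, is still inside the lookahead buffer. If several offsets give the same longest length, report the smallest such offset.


Try each offset into the search buffer:
  offset=1 (pos 7, char 'f'): match length 2
  offset=2 (pos 6, char 'a'): match length 0
  offset=3 (pos 5, char 'b'): match length 0
  offset=4 (pos 4, char 'b'): match length 0
  offset=5 (pos 3, char 'f'): match length 1
  offset=6 (pos 2, char 'f'): match length 3
  offset=7 (pos 1, char 'f'): match length 2
  offset=8 (pos 0, char 'f'): match length 2
Longest match has length 3 at offset 6.
next_char = character at position 8 + 3 = 11 -> 'b'

Best match: offset=6, length=3 (matching 'ffb' starting at position 2)
LZ77 triple: (6, 3, 'b')


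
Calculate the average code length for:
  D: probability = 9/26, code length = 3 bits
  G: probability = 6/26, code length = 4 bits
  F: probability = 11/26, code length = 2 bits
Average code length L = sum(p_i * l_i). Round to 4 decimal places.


Weighted contributions p_i * l_i:
  D: (9/26) * 3 = 27/26
  G: (6/26) * 4 = 24/26
  F: (11/26) * 2 = 22/26
Sum = (27 + 24 + 22)/26 = 73/26

L = 73/26 = 2.8077 bits/symbol


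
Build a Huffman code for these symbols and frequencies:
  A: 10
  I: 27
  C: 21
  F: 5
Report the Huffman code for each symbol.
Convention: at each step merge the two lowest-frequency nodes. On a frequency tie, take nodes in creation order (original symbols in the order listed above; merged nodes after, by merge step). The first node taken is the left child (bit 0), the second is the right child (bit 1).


Huffman tree construction:
Step 1: Merge F(5) + A(10) = 15
Step 2: Merge (F+A)(15) + C(21) = 36
Step 3: Merge I(27) + ((F+A)+C)(36) = 63
Read each symbol's code off the tree from the root (left child = 0, right child = 1).

Codes:
  A: 101 (length 3)
  I: 0 (length 1)
  C: 11 (length 2)
  F: 100 (length 3)
Average code length: 114/63 = 1.8095 bits/symbol


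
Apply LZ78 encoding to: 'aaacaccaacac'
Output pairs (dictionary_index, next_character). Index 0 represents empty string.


LZ78 encoding steps:
Dictionary: {0: ''}
Step 1: w='' (idx 0), next='a' -> output (0, 'a'), add 'a' as idx 1
Step 2: w='a' (idx 1), next='a' -> output (1, 'a'), add 'aa' as idx 2
Step 3: w='' (idx 0), next='c' -> output (0, 'c'), add 'c' as idx 3
Step 4: w='a' (idx 1), next='c' -> output (1, 'c'), add 'ac' as idx 4
Step 5: w='c' (idx 3), next='a' -> output (3, 'a'), add 'ca' as idx 5
Step 6: w='ac' (idx 4), next='a' -> output (4, 'a'), add 'aca' as idx 6
Step 7: w='c' (idx 3), end of input -> output (3, '')


Encoded: [(0, 'a'), (1, 'a'), (0, 'c'), (1, 'c'), (3, 'a'), (4, 'a'), (3, '')]


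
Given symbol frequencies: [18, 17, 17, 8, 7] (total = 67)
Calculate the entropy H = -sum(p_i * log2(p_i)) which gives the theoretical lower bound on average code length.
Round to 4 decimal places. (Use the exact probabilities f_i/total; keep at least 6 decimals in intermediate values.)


Per-symbol terms -p_i * log2(p_i) with p_i = f_i/67:
  p = 18/67 = 0.268657: log2(p) = -1.896164, -p*log2(p) = 0.509417
  p = 17/67 = 0.253731: log2(p) = -1.978626, -p*log2(p) = 0.502040
  p = 17/67 = 0.253731: log2(p) = -1.978626, -p*log2(p) = 0.502040
  p = 8/67 = 0.119403: log2(p) = -3.066089, -p*log2(p) = 0.366100
  p = 7/67 = 0.104478: log2(p) = -3.258734, -p*log2(p) = 0.340465
H = 0.509417 + 0.502040 + 0.502040 + 0.366100 + 0.340465 = 2.220062

H = 2.2201 bits/symbol


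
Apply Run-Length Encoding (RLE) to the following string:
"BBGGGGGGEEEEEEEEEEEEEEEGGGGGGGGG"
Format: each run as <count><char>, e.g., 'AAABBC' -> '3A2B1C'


Scanning runs left to right:
  i=0: run of 'B' x 2 -> '2B'
  i=2: run of 'G' x 6 -> '6G'
  i=8: run of 'E' x 15 -> '15E'
  i=23: run of 'G' x 9 -> '9G'

RLE = 2B6G15E9G


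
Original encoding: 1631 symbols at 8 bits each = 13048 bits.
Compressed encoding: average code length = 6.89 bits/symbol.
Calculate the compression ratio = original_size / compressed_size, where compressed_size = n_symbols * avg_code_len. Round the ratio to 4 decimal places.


original_size = n_symbols * orig_bits = 1631 * 8 = 13048 bits
compressed_size = n_symbols * avg_code_len = 1631 * 6.89 = 11237.59 bits
ratio = original_size / compressed_size = 13048 / 11237.59 = 1.1611

Compression ratio = 1.1611


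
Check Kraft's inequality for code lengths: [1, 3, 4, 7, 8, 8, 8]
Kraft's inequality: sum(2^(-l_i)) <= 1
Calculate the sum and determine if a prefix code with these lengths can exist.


Sum = 2^(-1) + 2^(-3) + 2^(-4) + 2^(-7) + 2^(-8) + 2^(-8) + 2^(-8)
    = 0.5 + 0.125 + 0.0625 + 0.0078125 + 0.00390625 + 0.00390625 + 0.00390625
    = 181/256 = 0.70703125
Since 0.70703125 <= 1, Kraft's inequality IS satisfied.
A prefix code with these lengths CAN exist.

Kraft sum = 0.70703125. Satisfied.


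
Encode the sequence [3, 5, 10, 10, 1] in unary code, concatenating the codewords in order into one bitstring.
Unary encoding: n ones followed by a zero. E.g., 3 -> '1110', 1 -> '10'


Encode each number as n ones followed by a terminating 0:
  3 -> 1110 (4 bits)
  5 -> 111110 (6 bits)
  10 -> 11111111110 (11 bits)
  10 -> 11111111110 (11 bits)
  1 -> 10 (2 bits)
Total length = 4 + 6 + 11 + 11 + 2 = 34 bits.

Unary([3, 5, 10, 10, 1]) = 1110111110111111111101111111111010 (34 bits)


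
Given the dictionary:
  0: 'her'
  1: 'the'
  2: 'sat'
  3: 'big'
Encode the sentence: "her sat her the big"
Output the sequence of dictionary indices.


Look up each word in the dictionary:
  'her' -> 0
  'sat' -> 2
  'her' -> 0
  'the' -> 1
  'big' -> 3

Encoded: [0, 2, 0, 1, 3]


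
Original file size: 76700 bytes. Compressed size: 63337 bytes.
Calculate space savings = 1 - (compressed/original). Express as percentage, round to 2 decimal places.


ratio = compressed/original = 63337/76700 = 0.825776
savings = 1 - ratio = 1 - 0.825776 = 0.174224
as a percentage: 0.174224 * 100 = 17.42%

Space savings = 1 - 63337/76700 = 17.42%


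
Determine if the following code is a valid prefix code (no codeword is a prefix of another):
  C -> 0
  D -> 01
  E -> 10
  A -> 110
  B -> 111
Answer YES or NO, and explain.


Checking each pair (does one codeword prefix another?):
  C='0' vs D='01': prefix -- VIOLATION

NO -- this is NOT a valid prefix code. C (0) is a prefix of D (01).


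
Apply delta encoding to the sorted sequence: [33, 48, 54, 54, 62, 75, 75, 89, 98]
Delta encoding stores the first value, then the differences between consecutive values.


First value: 33
Deltas:
  48 - 33 = 15
  54 - 48 = 6
  54 - 54 = 0
  62 - 54 = 8
  75 - 62 = 13
  75 - 75 = 0
  89 - 75 = 14
  98 - 89 = 9


Delta encoded: [33, 15, 6, 0, 8, 13, 0, 14, 9]


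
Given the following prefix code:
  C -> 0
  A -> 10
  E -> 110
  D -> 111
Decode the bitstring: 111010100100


Decoding step by step:
Bits 111 -> D
Bits 0 -> C
Bits 10 -> A
Bits 10 -> A
Bits 0 -> C
Bits 10 -> A
Bits 0 -> C


Decoded message: DCAACAC


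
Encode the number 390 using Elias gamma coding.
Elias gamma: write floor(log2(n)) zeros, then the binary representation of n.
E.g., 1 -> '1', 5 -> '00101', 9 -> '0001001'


num_bits = floor(log2(390)) + 1 = 9
leading_zeros = num_bits - 1 = 8
binary(390) = 110000110

Elias gamma(390) = '00000000' + '110000110' = 00000000110000110 (17 bits)


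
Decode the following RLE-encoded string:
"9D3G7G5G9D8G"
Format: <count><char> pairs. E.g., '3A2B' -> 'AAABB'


Expanding each <count><char> pair:
  9D -> 'DDDDDDDDD'
  3G -> 'GGG'
  7G -> 'GGGGGGG'
  5G -> 'GGGGG'
  9D -> 'DDDDDDDDD'
  8G -> 'GGGGGGGG'

Decoded = DDDDDDDDDGGGGGGGGGGGGGGGDDDDDDDDDGGGGGGGG


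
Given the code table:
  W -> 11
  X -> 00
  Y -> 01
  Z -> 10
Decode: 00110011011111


Decoding:
00 -> X
11 -> W
00 -> X
11 -> W
01 -> Y
11 -> W
11 -> W


Result: XWXWYWW


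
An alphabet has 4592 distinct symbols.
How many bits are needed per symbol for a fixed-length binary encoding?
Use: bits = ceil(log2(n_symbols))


log2(4592) = 12.1649
Bracket: 2^12 = 4096 < 4592 <= 2^13 = 8192
So ceil(log2(4592)) = 13

bits = ceil(log2(4592)) = ceil(12.1649) = 13 bits


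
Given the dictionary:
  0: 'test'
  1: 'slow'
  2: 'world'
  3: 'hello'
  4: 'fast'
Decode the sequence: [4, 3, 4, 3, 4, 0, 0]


Look up each index in the dictionary:
  4 -> 'fast'
  3 -> 'hello'
  4 -> 'fast'
  3 -> 'hello'
  4 -> 'fast'
  0 -> 'test'
  0 -> 'test'

Decoded: "fast hello fast hello fast test test"


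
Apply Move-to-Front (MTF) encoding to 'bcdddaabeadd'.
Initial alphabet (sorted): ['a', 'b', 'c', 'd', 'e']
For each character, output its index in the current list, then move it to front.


MTF encoding:
'b': index 1 in ['a', 'b', 'c', 'd', 'e'] -> ['b', 'a', 'c', 'd', 'e']
'c': index 2 in ['b', 'a', 'c', 'd', 'e'] -> ['c', 'b', 'a', 'd', 'e']
'd': index 3 in ['c', 'b', 'a', 'd', 'e'] -> ['d', 'c', 'b', 'a', 'e']
'd': index 0 in ['d', 'c', 'b', 'a', 'e'] -> ['d', 'c', 'b', 'a', 'e']
'd': index 0 in ['d', 'c', 'b', 'a', 'e'] -> ['d', 'c', 'b', 'a', 'e']
'a': index 3 in ['d', 'c', 'b', 'a', 'e'] -> ['a', 'd', 'c', 'b', 'e']
'a': index 0 in ['a', 'd', 'c', 'b', 'e'] -> ['a', 'd', 'c', 'b', 'e']
'b': index 3 in ['a', 'd', 'c', 'b', 'e'] -> ['b', 'a', 'd', 'c', 'e']
'e': index 4 in ['b', 'a', 'd', 'c', 'e'] -> ['e', 'b', 'a', 'd', 'c']
'a': index 2 in ['e', 'b', 'a', 'd', 'c'] -> ['a', 'e', 'b', 'd', 'c']
'd': index 3 in ['a', 'e', 'b', 'd', 'c'] -> ['d', 'a', 'e', 'b', 'c']
'd': index 0 in ['d', 'a', 'e', 'b', 'c'] -> ['d', 'a', 'e', 'b', 'c']


Output: [1, 2, 3, 0, 0, 3, 0, 3, 4, 2, 3, 0]


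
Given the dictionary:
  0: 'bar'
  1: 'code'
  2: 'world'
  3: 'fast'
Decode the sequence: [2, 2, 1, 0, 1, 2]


Look up each index in the dictionary:
  2 -> 'world'
  2 -> 'world'
  1 -> 'code'
  0 -> 'bar'
  1 -> 'code'
  2 -> 'world'

Decoded: "world world code bar code world"


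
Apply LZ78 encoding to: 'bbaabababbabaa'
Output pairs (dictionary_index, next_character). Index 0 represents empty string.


LZ78 encoding steps:
Dictionary: {0: ''}
Step 1: w='' (idx 0), next='b' -> output (0, 'b'), add 'b' as idx 1
Step 2: w='b' (idx 1), next='a' -> output (1, 'a'), add 'ba' as idx 2
Step 3: w='' (idx 0), next='a' -> output (0, 'a'), add 'a' as idx 3
Step 4: w='ba' (idx 2), next='b' -> output (2, 'b'), add 'bab' as idx 4
Step 5: w='a' (idx 3), next='b' -> output (3, 'b'), add 'ab' as idx 5
Step 6: w='bab' (idx 4), next='a' -> output (4, 'a'), add 'baba' as idx 6
Step 7: w='a' (idx 3), end of input -> output (3, '')


Encoded: [(0, 'b'), (1, 'a'), (0, 'a'), (2, 'b'), (3, 'b'), (4, 'a'), (3, '')]


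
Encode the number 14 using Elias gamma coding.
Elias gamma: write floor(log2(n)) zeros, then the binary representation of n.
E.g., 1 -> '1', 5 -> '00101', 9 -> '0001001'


num_bits = floor(log2(14)) + 1 = 4
leading_zeros = num_bits - 1 = 3
binary(14) = 1110

Elias gamma(14) = '000' + '1110' = 0001110 (7 bits)


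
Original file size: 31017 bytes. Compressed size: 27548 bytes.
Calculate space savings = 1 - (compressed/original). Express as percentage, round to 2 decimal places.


ratio = compressed/original = 27548/31017 = 0.888158
savings = 1 - ratio = 1 - 0.888158 = 0.111842
as a percentage: 0.111842 * 100 = 11.18%

Space savings = 1 - 27548/31017 = 11.18%


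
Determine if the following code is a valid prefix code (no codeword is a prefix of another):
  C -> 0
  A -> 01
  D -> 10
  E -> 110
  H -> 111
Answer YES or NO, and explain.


Checking each pair (does one codeword prefix another?):
  C='0' vs A='01': prefix -- VIOLATION

NO -- this is NOT a valid prefix code. C (0) is a prefix of A (01).


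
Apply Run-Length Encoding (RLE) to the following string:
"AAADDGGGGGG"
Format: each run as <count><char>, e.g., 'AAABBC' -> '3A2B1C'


Scanning runs left to right:
  i=0: run of 'A' x 3 -> '3A'
  i=3: run of 'D' x 2 -> '2D'
  i=5: run of 'G' x 6 -> '6G'

RLE = 3A2D6G


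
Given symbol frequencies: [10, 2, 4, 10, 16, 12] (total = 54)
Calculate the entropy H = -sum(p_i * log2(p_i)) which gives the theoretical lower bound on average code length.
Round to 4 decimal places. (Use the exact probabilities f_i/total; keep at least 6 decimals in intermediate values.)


Per-symbol terms -p_i * log2(p_i) with p_i = f_i/54:
  p = 10/54 = 0.185185: log2(p) = -2.432959, -p*log2(p) = 0.450548
  p = 2/54 = 0.037037: log2(p) = -4.754888, -p*log2(p) = 0.176107
  p = 4/54 = 0.074074: log2(p) = -3.754888, -p*log2(p) = 0.278140
  p = 10/54 = 0.185185: log2(p) = -2.432959, -p*log2(p) = 0.450548
  p = 16/54 = 0.296296: log2(p) = -1.754888, -p*log2(p) = 0.519967
  p = 12/54 = 0.222222: log2(p) = -2.169925, -p*log2(p) = 0.482206
H = 0.450548 + 0.176107 + 0.278140 + 0.450548 + 0.519967 + 0.482206 = 2.357516

H = 2.3575 bits/symbol


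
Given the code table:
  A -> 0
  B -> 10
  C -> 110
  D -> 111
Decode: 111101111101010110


Decoding:
111 -> D
10 -> B
111 -> D
110 -> C
10 -> B
10 -> B
110 -> C


Result: DBDCBBC


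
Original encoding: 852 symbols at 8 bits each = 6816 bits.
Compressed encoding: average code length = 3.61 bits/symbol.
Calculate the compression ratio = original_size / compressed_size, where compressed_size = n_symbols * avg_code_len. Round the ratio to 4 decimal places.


original_size = n_symbols * orig_bits = 852 * 8 = 6816 bits
compressed_size = n_symbols * avg_code_len = 852 * 3.61 = 3075.72 bits
ratio = original_size / compressed_size = 6816 / 3075.72 = 2.2161

Compression ratio = 2.2161


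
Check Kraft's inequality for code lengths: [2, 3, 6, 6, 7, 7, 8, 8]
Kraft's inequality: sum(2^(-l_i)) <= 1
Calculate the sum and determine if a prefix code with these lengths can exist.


Sum = 2^(-2) + 2^(-3) + 2^(-6) + 2^(-6) + 2^(-7) + 2^(-7) + 2^(-8) + 2^(-8)
    = 0.25 + 0.125 + 0.015625 + 0.015625 + 0.0078125 + 0.0078125 + 0.00390625 + 0.00390625
    = 110/256 = 0.4296875
Since 0.4296875 <= 1, Kraft's inequality IS satisfied.
A prefix code with these lengths CAN exist.

Kraft sum = 0.4296875. Satisfied.


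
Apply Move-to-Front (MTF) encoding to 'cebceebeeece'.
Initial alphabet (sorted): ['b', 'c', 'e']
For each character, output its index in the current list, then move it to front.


MTF encoding:
'c': index 1 in ['b', 'c', 'e'] -> ['c', 'b', 'e']
'e': index 2 in ['c', 'b', 'e'] -> ['e', 'c', 'b']
'b': index 2 in ['e', 'c', 'b'] -> ['b', 'e', 'c']
'c': index 2 in ['b', 'e', 'c'] -> ['c', 'b', 'e']
'e': index 2 in ['c', 'b', 'e'] -> ['e', 'c', 'b']
'e': index 0 in ['e', 'c', 'b'] -> ['e', 'c', 'b']
'b': index 2 in ['e', 'c', 'b'] -> ['b', 'e', 'c']
'e': index 1 in ['b', 'e', 'c'] -> ['e', 'b', 'c']
'e': index 0 in ['e', 'b', 'c'] -> ['e', 'b', 'c']
'e': index 0 in ['e', 'b', 'c'] -> ['e', 'b', 'c']
'c': index 2 in ['e', 'b', 'c'] -> ['c', 'e', 'b']
'e': index 1 in ['c', 'e', 'b'] -> ['e', 'c', 'b']


Output: [1, 2, 2, 2, 2, 0, 2, 1, 0, 0, 2, 1]


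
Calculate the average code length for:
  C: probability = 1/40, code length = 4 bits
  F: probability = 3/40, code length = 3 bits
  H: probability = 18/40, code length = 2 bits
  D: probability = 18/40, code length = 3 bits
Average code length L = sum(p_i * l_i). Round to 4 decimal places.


Weighted contributions p_i * l_i:
  C: (1/40) * 4 = 4/40
  F: (3/40) * 3 = 9/40
  H: (18/40) * 2 = 36/40
  D: (18/40) * 3 = 54/40
Sum = (4 + 9 + 36 + 54)/40 = 103/40

L = 103/40 = 2.5750 bits/symbol


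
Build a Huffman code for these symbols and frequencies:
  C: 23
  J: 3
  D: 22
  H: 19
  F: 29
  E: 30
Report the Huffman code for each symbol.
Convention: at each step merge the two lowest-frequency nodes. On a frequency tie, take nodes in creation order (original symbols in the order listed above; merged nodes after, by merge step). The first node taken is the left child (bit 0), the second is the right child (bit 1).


Huffman tree construction:
Step 1: Merge J(3) + H(19) = 22
Step 2: Merge D(22) + (J+H)(22) = 44
Step 3: Merge C(23) + F(29) = 52
Step 4: Merge E(30) + (D+(J+H))(44) = 74
Step 5: Merge (C+F)(52) + (E+(D+(J+H)))(74) = 126
Read each symbol's code off the tree from the root (left child = 0, right child = 1).

Codes:
  C: 00 (length 2)
  J: 1110 (length 4)
  D: 110 (length 3)
  H: 1111 (length 4)
  F: 01 (length 2)
  E: 10 (length 2)
Average code length: 318/126 = 2.5238 bits/symbol


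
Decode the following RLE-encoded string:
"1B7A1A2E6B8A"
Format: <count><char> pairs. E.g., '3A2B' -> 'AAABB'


Expanding each <count><char> pair:
  1B -> 'B'
  7A -> 'AAAAAAA'
  1A -> 'A'
  2E -> 'EE'
  6B -> 'BBBBBB'
  8A -> 'AAAAAAAA'

Decoded = BAAAAAAAAEEBBBBBBAAAAAAAA


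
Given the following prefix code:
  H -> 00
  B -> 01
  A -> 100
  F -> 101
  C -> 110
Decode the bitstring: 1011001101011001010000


Decoding step by step:
Bits 101 -> F
Bits 100 -> A
Bits 110 -> C
Bits 101 -> F
Bits 100 -> A
Bits 101 -> F
Bits 00 -> H
Bits 00 -> H


Decoded message: FACFAFHH


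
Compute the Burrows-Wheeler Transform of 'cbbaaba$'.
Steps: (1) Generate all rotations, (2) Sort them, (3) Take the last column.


Rotations (sorted):
  0: $cbbaaba -> last char: a
  1: a$cbbaab -> last char: b
  2: aaba$cbb -> last char: b
  3: aba$cbba -> last char: a
  4: ba$cbbaa -> last char: a
  5: baaba$cb -> last char: b
  6: bbaaba$c -> last char: c
  7: cbbaaba$ -> last char: $


BWT = abbaabc$


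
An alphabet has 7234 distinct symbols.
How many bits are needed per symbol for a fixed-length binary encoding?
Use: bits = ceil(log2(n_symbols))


log2(7234) = 12.8206
Bracket: 2^12 = 4096 < 7234 <= 2^13 = 8192
So ceil(log2(7234)) = 13

bits = ceil(log2(7234)) = ceil(12.8206) = 13 bits


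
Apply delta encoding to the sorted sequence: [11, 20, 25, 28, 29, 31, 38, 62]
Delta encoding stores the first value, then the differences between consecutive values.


First value: 11
Deltas:
  20 - 11 = 9
  25 - 20 = 5
  28 - 25 = 3
  29 - 28 = 1
  31 - 29 = 2
  38 - 31 = 7
  62 - 38 = 24


Delta encoded: [11, 9, 5, 3, 1, 2, 7, 24]


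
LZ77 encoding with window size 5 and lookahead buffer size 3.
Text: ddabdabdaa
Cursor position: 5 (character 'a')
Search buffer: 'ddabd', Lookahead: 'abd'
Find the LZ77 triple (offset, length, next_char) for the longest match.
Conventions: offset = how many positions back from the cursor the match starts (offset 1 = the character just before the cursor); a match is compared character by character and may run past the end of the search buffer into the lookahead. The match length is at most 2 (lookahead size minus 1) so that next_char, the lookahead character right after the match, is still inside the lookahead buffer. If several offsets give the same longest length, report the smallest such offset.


Try each offset into the search buffer:
  offset=1 (pos 4, char 'd'): match length 0
  offset=2 (pos 3, char 'b'): match length 0
  offset=3 (pos 2, char 'a'): match length 2
  offset=4 (pos 1, char 'd'): match length 0
  offset=5 (pos 0, char 'd'): match length 0
Longest match has length 2 at offset 3.
next_char = character at position 5 + 2 = 7 -> 'd'

Best match: offset=3, length=2 (matching 'ab' starting at position 2)
LZ77 triple: (3, 2, 'd')


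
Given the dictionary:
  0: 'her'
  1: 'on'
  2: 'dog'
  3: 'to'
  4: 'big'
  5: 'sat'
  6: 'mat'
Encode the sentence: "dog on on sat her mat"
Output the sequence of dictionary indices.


Look up each word in the dictionary:
  'dog' -> 2
  'on' -> 1
  'on' -> 1
  'sat' -> 5
  'her' -> 0
  'mat' -> 6

Encoded: [2, 1, 1, 5, 0, 6]


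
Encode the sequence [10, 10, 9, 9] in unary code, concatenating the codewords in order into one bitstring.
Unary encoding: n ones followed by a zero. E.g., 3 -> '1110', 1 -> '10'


Encode each number as n ones followed by a terminating 0:
  10 -> 11111111110 (11 bits)
  10 -> 11111111110 (11 bits)
  9 -> 1111111110 (10 bits)
  9 -> 1111111110 (10 bits)
Total length = 11 + 11 + 10 + 10 = 42 bits.

Unary([10, 10, 9, 9]) = 111111111101111111111011111111101111111110 (42 bits)


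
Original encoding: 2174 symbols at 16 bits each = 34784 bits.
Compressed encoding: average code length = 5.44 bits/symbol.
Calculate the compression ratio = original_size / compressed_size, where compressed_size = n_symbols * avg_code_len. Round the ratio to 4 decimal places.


original_size = n_symbols * orig_bits = 2174 * 16 = 34784 bits
compressed_size = n_symbols * avg_code_len = 2174 * 5.44 = 11826.56 bits
ratio = original_size / compressed_size = 34784 / 11826.56 = 2.9412

Compression ratio = 2.9412


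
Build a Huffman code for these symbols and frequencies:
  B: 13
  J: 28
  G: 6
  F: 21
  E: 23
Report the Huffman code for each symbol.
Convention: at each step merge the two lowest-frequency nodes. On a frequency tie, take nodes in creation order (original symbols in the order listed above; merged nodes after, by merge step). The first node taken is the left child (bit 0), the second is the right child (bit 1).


Huffman tree construction:
Step 1: Merge G(6) + B(13) = 19
Step 2: Merge (G+B)(19) + F(21) = 40
Step 3: Merge E(23) + J(28) = 51
Step 4: Merge ((G+B)+F)(40) + (E+J)(51) = 91
Read each symbol's code off the tree from the root (left child = 0, right child = 1).

Codes:
  B: 001 (length 3)
  J: 11 (length 2)
  G: 000 (length 3)
  F: 01 (length 2)
  E: 10 (length 2)
Average code length: 201/91 = 2.2088 bits/symbol


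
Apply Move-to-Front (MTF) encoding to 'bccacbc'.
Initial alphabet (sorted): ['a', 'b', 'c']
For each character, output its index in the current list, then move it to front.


MTF encoding:
'b': index 1 in ['a', 'b', 'c'] -> ['b', 'a', 'c']
'c': index 2 in ['b', 'a', 'c'] -> ['c', 'b', 'a']
'c': index 0 in ['c', 'b', 'a'] -> ['c', 'b', 'a']
'a': index 2 in ['c', 'b', 'a'] -> ['a', 'c', 'b']
'c': index 1 in ['a', 'c', 'b'] -> ['c', 'a', 'b']
'b': index 2 in ['c', 'a', 'b'] -> ['b', 'c', 'a']
'c': index 1 in ['b', 'c', 'a'] -> ['c', 'b', 'a']


Output: [1, 2, 0, 2, 1, 2, 1]


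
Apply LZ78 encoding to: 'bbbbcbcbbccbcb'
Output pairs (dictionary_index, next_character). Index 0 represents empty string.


LZ78 encoding steps:
Dictionary: {0: ''}
Step 1: w='' (idx 0), next='b' -> output (0, 'b'), add 'b' as idx 1
Step 2: w='b' (idx 1), next='b' -> output (1, 'b'), add 'bb' as idx 2
Step 3: w='b' (idx 1), next='c' -> output (1, 'c'), add 'bc' as idx 3
Step 4: w='bc' (idx 3), next='b' -> output (3, 'b'), add 'bcb' as idx 4
Step 5: w='bc' (idx 3), next='c' -> output (3, 'c'), add 'bcc' as idx 5
Step 6: w='bcb' (idx 4), end of input -> output (4, '')


Encoded: [(0, 'b'), (1, 'b'), (1, 'c'), (3, 'b'), (3, 'c'), (4, '')]


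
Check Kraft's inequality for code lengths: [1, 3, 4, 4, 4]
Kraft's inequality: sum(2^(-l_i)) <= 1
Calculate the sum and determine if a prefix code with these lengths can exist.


Sum = 2^(-1) + 2^(-3) + 2^(-4) + 2^(-4) + 2^(-4)
    = 0.5 + 0.125 + 0.0625 + 0.0625 + 0.0625
    = 13/16 = 0.8125
Since 0.8125 <= 1, Kraft's inequality IS satisfied.
A prefix code with these lengths CAN exist.

Kraft sum = 0.8125. Satisfied.


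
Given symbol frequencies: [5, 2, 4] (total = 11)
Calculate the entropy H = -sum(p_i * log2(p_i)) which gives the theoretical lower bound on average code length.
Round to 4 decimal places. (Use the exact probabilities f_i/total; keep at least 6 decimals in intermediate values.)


Per-symbol terms -p_i * log2(p_i) with p_i = f_i/11:
  p = 5/11 = 0.454545: log2(p) = -1.137504, -p*log2(p) = 0.517047
  p = 2/11 = 0.181818: log2(p) = -2.459432, -p*log2(p) = 0.447169
  p = 4/11 = 0.363636: log2(p) = -1.459432, -p*log2(p) = 0.530702
H = 0.517047 + 0.447169 + 0.530702 = 1.494918

H = 1.4949 bits/symbol


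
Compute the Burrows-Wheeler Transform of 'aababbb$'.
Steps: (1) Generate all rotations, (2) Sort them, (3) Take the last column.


Rotations (sorted):
  0: $aababbb -> last char: b
  1: aababbb$ -> last char: $
  2: ababbb$a -> last char: a
  3: abbb$aab -> last char: b
  4: b$aababb -> last char: b
  5: babbb$aa -> last char: a
  6: bb$aabab -> last char: b
  7: bbb$aaba -> last char: a


BWT = b$abbaba


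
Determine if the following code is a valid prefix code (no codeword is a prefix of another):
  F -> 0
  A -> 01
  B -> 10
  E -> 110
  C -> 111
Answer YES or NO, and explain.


Checking each pair (does one codeword prefix another?):
  F='0' vs A='01': prefix -- VIOLATION

NO -- this is NOT a valid prefix code. F (0) is a prefix of A (01).
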